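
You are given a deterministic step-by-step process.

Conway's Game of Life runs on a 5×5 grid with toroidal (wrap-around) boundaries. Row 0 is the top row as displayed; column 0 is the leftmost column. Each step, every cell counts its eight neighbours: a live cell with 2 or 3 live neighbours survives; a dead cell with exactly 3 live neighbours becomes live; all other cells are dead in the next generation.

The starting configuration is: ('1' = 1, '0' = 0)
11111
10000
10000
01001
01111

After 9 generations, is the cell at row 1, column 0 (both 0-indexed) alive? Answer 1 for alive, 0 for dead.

1

gen 0: 11111
10000
10000
01001
01111
gen 1: 00000
00110
11001
01001
00000
gen 2: 00000
11111
01001
01001
00000
gen 3: 11111
01111
00000
00000
00000
gen 4: 00000
00000
00110
00000
11111
gen 5: 11111
00000
00000
10000
11111
gen 6: 00000
11111
00000
10110
00000
gen 7: 11111
11111
00000
00000
00000
gen 8: 00000
00000
11111
00000
11111
gen 9: 11111
11111
11111
00000
11111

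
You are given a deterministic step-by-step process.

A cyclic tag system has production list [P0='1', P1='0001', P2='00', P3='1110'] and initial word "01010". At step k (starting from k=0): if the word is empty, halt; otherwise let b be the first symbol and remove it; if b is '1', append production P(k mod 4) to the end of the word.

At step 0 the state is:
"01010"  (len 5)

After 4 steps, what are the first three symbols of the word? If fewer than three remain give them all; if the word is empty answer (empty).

000

t=0: "01010"  (len 5)
t=1: "1010"  (len 4)
t=2: "0100001"  (len 7)
t=3: "100001"  (len 6)
t=4: "000011110"  (len 9)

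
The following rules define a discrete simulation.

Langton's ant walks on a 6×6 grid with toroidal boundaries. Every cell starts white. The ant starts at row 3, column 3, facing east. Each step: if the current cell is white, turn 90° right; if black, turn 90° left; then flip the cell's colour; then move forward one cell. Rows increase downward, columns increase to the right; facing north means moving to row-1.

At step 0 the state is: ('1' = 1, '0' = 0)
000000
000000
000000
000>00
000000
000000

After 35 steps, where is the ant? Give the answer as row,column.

t=0: 000000
000000
000000
000>00
000000
000000
t=1: 000000
000000
000000
000100
000v00
000000
t=2: 000000
000000
000000
000100
00<100
000000
t=3: 000000
000000
000000
00^100
001100
000000
t=4: 000000
000000
000000
001>00
001100
000000
t=5: 000000
000000
000^00
001000
001100
000000
t=6: 000000
000000
0001>0
001000
001100
000000
t=7: 000000
000000
000110
0010v0
001100
000000
t=8: 000000
000000
000110
001<10
001100
000000
t=9: 000000
000000
000^10
001110
001100
000000
t=10: 000000
000000
00<010
001110
001100
000000
t=11: 000000
00^000
001010
001110
001100
000000
t=12: 000000
001>00
001010
001110
001100
000000
t=13: 000000
001100
001v10
001110
001100
000000
t=14: 000000
001100
00<110
001110
001100
000000
t=15: 000000
001100
000110
00v110
001100
000000
t=16: 000000
001100
000110
000>10
001100
000000
t=17: 000000
001100
000^10
000010
001100
000000
t=18: 000000
001100
00<010
000010
001100
000000
t=19: 000000
00^100
001010
000010
001100
000000
t=20: 000000
0<0100
001010
000010
001100
000000
t=21: 0^0000
010100
001010
000010
001100
000000
t=22: 01>000
010100
001010
000010
001100
000000
t=23: 011000
01v100
001010
000010
001100
000000
t=24: 011000
0<1100
001010
000010
001100
000000
t=25: 011000
001100
0v1010
000010
001100
000000
t=26: 011000
001100
<11010
000010
001100
000000
t=27: 011000
^01100
111010
000010
001100
000000
t=28: 011000
1>1100
111010
000010
001100
000000
t=29: 011000
111100
1v1010
000010
001100
000000
t=30: 011000
111100
10>010
000010
001100
000000
t=31: 011000
11^100
100010
000010
001100
000000
t=32: 011000
1<0100
100010
000010
001100
000000
t=33: 011000
100100
1v0010
000010
001100
000000
t=34: 011000
100100
<10010
000010
001100
000000
t=35: 011000
100100
010010
v00010
001100
000000

3,0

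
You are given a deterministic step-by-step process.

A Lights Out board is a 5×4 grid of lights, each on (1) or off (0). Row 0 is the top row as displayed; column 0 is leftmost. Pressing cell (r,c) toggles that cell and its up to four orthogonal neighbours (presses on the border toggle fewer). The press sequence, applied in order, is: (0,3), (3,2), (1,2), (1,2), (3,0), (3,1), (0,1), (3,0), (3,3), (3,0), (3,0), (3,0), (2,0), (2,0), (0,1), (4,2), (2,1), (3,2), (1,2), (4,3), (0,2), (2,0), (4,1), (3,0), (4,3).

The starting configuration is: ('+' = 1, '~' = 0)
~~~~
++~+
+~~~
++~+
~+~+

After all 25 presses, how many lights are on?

11

[0] ~~~~
++~+
+~~~
++~+
~+~+
[1] ~~++
++~~
+~~~
++~+
~+~+
[2] ~~++
++~~
+~+~
+~+~
~+++
[3] ~~~+
+~++
+~~~
+~+~
~+++
[4] ~~++
++~~
+~+~
+~+~
~+++
[5] ~~++
++~~
~~+~
~++~
++++
[6] ~~++
++~~
~++~
+~~~
+~++
[7] ++~+
+~~~
~++~
+~~~
+~++
[8] ++~+
+~~~
+++~
~+~~
~~++
[9] ++~+
+~~~
++++
~+++
~~+~
[10] ++~+
+~~~
~+++
+~++
+~+~
[11] ++~+
+~~~
++++
~+++
~~+~
[12] ++~+
+~~~
~+++
+~++
+~+~
[13] ++~+
~~~~
+~++
~~++
+~+~
[14] ++~+
+~~~
~+++
+~++
+~+~
[15] ~~++
++~~
~+++
+~++
+~+~
[16] ~~++
++~~
~+++
+~~+
++~+
[17] ~~++
+~~~
+~~+
++~+
++~+
[18] ~~++
+~~~
+~++
+~+~
++++
[19] ~~~+
++++
+~~+
+~+~
++++
[20] ~~~+
++++
+~~+
+~++
++~~
[21] ~++~
++~+
+~~+
+~++
++~~
[22] ~++~
~+~+
~+~+
~~++
++~~
[23] ~++~
~+~+
~+~+
~+++
~~+~
[24] ~++~
~+~+
++~+
+~++
+~+~
[25] ~++~
~+~+
++~+
+~+~
+~~+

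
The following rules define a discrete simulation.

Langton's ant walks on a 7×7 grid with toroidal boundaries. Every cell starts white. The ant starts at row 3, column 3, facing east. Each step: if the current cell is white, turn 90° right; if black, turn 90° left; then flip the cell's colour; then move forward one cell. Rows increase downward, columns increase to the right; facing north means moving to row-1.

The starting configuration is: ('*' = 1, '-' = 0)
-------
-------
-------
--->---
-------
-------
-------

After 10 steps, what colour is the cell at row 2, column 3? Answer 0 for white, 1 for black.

0) -------
-------
-------
--->---
-------
-------
-------
1) -------
-------
-------
---*---
---v---
-------
-------
2) -------
-------
-------
---*---
--<*---
-------
-------
3) -------
-------
-------
--^*---
--**---
-------
-------
4) -------
-------
-------
--*>---
--**---
-------
-------
5) -------
-------
---^---
--*----
--**---
-------
-------
6) -------
-------
---*>--
--*----
--**---
-------
-------
7) -------
-------
---**--
--*-v--
--**---
-------
-------
8) -------
-------
---**--
--*<*--
--**---
-------
-------
9) -------
-------
---^*--
--***--
--**---
-------
-------
10) -------
-------
--<-*--
--***--
--**---
-------
-------

0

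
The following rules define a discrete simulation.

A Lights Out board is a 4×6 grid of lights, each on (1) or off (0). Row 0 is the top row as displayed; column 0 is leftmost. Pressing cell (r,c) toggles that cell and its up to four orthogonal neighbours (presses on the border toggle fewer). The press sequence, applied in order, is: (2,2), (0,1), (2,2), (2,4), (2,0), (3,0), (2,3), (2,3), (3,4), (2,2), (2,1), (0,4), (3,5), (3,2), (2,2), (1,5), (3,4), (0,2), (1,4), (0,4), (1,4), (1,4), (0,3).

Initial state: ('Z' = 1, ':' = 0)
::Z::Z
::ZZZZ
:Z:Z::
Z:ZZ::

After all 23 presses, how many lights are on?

10

0) ::Z::Z
::ZZZZ
:Z:Z::
Z:ZZ::
1) ::Z::Z
:::ZZZ
::Z:::
Z::Z::
2) ZZ:::Z
:Z:ZZZ
::Z:::
Z::Z::
3) ZZ:::Z
:ZZZZZ
:Z:Z::
Z:ZZ::
4) ZZ:::Z
:ZZZ:Z
:Z::ZZ
Z:ZZZ:
5) ZZ:::Z
ZZZZ:Z
Z:::ZZ
::ZZZ:
6) ZZ:::Z
ZZZZ:Z
::::ZZ
ZZZZZ:
7) ZZ:::Z
ZZZ::Z
::ZZ:Z
ZZZ:Z:
8) ZZ:::Z
ZZZZ:Z
::::ZZ
ZZZZZ:
9) ZZ:::Z
ZZZZ:Z
:::::Z
ZZZ::Z
10) ZZ:::Z
ZZ:Z:Z
:ZZZ:Z
ZZ:::Z
11) ZZ:::Z
Z::Z:Z
Z::Z:Z
Z::::Z
12) ZZ:ZZ:
Z::ZZZ
Z::Z:Z
Z::::Z
13) ZZ:ZZ:
Z::ZZZ
Z::Z::
Z:::Z:
14) ZZ:ZZ:
Z::ZZZ
Z:ZZ::
ZZZZZ:
15) ZZ:ZZ:
Z:ZZZZ
ZZ::::
ZZ:ZZ:
16) ZZ:ZZZ
Z:ZZ::
ZZ:::Z
ZZ:ZZ:
17) ZZ:ZZZ
Z:ZZ::
ZZ::ZZ
ZZ:::Z
18) Z:Z:ZZ
Z::Z::
ZZ::ZZ
ZZ:::Z
19) Z:Z::Z
Z:::ZZ
ZZ:::Z
ZZ:::Z
20) Z:ZZZ:
Z::::Z
ZZ:::Z
ZZ:::Z
21) Z:ZZ::
Z::ZZ:
ZZ::ZZ
ZZ:::Z
22) Z:ZZZ:
Z::::Z
ZZ:::Z
ZZ:::Z
23) Z:::::
Z::Z:Z
ZZ:::Z
ZZ:::Z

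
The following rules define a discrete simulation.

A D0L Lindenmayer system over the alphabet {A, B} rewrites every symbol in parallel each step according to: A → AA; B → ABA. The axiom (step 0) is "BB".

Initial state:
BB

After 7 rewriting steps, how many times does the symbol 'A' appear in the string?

step 0: BB
step 1: ABAABA
step 2: AAABAAAAAABAAA
step 3: AAAAAAABAAAAAAAAAAAAAABAAAAAAA
step 4: AAAAAAAAAAAAAAABAAAAAAAAAAAAAAAAAAAAAAAAAAAAAABAAAAAAAAAAAAAAA
step 5: AAAAAAAAAAAAAAAAAAAAAAAAAAAAAAABAAAAAAAAAAAAAAAAAAAAAAAAAA…AAAAAAAAAAAAAAAAAAAAAAAAAABAAAAAAAAAAAAAAAAAAAAAAAAAAAAAAA  (len 126)
step 6: AAAAAAAAAAAAAAAAAAAAAAAAAAAAAAAAAAAAAAAAAAAAAAAAAAAAAAAAAA…AAAAAAAAAAAAAAAAAAAAAAAAAAAAAAAAAAAAAAAAAAAAAAAAAAAAAAAAAA  (len 254)
step 7: AAAAAAAAAAAAAAAAAAAAAAAAAAAAAAAAAAAAAAAAAAAAAAAAAAAAAAAAAA…AAAAAAAAAAAAAAAAAAAAAAAAAAAAAAAAAAAAAAAAAAAAAAAAAAAAAAAAAA  (len 510)

508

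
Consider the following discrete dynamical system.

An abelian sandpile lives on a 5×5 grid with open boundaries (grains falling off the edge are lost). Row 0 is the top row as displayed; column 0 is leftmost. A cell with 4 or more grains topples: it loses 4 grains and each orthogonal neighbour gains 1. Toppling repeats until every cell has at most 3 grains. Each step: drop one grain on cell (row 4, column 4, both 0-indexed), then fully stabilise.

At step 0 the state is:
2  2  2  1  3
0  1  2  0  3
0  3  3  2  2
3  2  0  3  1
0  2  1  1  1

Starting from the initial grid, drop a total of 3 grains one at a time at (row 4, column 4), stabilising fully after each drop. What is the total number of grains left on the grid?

41

step 0: 2  2  2  1  3
0  1  2  0  3
0  3  3  2  2
3  2  0  3  1
0  2  1  1  1
step 1: 2  2  2  1  3
0  1  2  0  3
0  3  3  2  2
3  2  0  3  1
0  2  1  1  2
step 2: 2  2  2  1  3
0  1  2  0  3
0  3  3  2  2
3  2  0  3  1
0  2  1  1  3
step 3: 2  2  2  1  3
0  1  2  0  3
0  3  3  2  2
3  2  0  3  2
0  2  1  2  0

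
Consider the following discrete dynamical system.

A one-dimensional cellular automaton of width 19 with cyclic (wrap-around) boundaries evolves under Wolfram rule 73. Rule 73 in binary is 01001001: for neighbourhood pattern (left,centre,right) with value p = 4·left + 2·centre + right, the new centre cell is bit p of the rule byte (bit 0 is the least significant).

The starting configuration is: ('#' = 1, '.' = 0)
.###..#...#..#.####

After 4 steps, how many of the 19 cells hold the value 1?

4

0) .###..#...#..#.####
1) .#.#....#......#..#
2) .....##...####.....
3) ####.##.#.#..#.####
4) ...#.##........#...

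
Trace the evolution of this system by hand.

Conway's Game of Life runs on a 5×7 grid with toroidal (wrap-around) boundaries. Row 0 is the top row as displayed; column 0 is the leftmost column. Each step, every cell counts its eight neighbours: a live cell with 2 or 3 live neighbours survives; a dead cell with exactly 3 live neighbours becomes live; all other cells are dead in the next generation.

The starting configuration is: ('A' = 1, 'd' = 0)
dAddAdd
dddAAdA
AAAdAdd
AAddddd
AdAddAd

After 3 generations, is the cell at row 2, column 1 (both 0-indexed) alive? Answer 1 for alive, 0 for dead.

0

[0] dAddAdd
dddAAdA
AAAdAdd
AAddddd
AdAddAd
[1] AAAdAdA
ddddAdd
ddAdAAA
dddAddd
AdAdddA
[2] ddAdddA
ddAdAdd
ddddAAd
AAAAAdd
ddAddAA
[3] dAAdddA
ddddAdd
dddddAd
AAAdddd
ddddAAA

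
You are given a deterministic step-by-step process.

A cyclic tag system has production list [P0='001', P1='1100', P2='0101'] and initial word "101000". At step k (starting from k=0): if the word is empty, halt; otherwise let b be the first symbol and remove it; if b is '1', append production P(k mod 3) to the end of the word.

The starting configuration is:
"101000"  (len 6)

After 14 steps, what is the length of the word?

0) "101000"  (len 6)
1) "01000001"  (len 8)
2) "1000001"  (len 7)
3) "0000010101"  (len 10)
4) "000010101"  (len 9)
5) "00010101"  (len 8)
6) "0010101"  (len 7)
7) "010101"  (len 6)
8) "10101"  (len 5)
9) "01010101"  (len 8)
10) "1010101"  (len 7)
11) "0101011100"  (len 10)
12) "101011100"  (len 9)
13) "01011100001"  (len 11)
14) "1011100001"  (len 10)

10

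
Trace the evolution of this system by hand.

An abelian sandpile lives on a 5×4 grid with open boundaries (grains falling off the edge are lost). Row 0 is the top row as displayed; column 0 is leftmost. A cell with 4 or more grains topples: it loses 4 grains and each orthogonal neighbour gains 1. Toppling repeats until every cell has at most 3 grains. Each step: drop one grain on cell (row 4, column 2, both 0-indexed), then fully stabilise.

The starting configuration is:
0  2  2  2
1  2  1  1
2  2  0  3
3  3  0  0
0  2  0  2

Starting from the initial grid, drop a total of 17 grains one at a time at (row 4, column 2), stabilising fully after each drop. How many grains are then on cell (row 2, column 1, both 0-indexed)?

k=0  0  2  2  2
1  2  1  1
2  2  0  3
3  3  0  0
0  2  0  2
k=1  0  2  2  2
1  2  1  1
2  2  0  3
3  3  0  0
0  2  1  2
k=2  0  2  2  2
1  2  1  1
2  2  0  3
3  3  0  0
0  2  2  2
k=3  0  2  2  2
1  2  1  1
2  2  0  3
3  3  0  0
0  2  3  2
k=4  0  2  2  2
1  2  1  1
2  2  0  3
3  3  1  0
0  3  0  3
k=5  0  2  2  2
1  2  1  1
2  2  0  3
3  3  1  0
0  3  1  3
k=6  0  2  2  2
1  2  1  1
2  2  0  3
3  3  1  0
0  3  2  3
k=7  0  2  2  2
1  2  1  1
2  2  0  3
3  3  1  0
0  3  3  3
k=8  0  2  2  2
1  2  1  1
3  3  0  3
0  1  3  1
2  1  2  0
k=9  0  2  2  2
1  2  1  1
3  3  0  3
0  1  3  1
2  1  3  0
k=10  0  2  2  2
1  2  1  1
3  3  1  3
0  2  0  2
2  2  1  1
k=11  0  2  2  2
1  2  1  1
3  3  1  3
0  2  0  2
2  2  2  1
k=12  0  2  2  2
1  2  1  1
3  3  1  3
0  2  0  2
2  2  3  1
k=13  0  2  2  2
1  2  1  1
3  3  1  3
0  2  1  2
2  3  0  2
k=14  0  2  2  2
1  2  1  1
3  3  1  3
0  2  1  2
2  3  1  2
k=15  0  2  2  2
1  2  1  1
3  3  1  3
0  2  1  2
2  3  2  2
k=16  0  2  2  2
1  2  1  1
3  3  1  3
0  2  1  2
2  3  3  2
k=17  0  2  2  2
1  2  1  1
3  3  1  3
0  3  2  2
3  0  1  3

3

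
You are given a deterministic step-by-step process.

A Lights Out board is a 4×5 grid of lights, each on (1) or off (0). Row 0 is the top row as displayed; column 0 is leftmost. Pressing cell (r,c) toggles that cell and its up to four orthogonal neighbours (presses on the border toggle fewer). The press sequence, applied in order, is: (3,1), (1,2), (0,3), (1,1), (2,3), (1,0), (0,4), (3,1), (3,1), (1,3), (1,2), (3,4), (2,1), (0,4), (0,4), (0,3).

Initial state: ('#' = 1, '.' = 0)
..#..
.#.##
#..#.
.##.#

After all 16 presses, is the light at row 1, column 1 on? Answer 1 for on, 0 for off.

t=0: ..#..
.#.##
#..#.
.##.#
t=1: ..#..
.#.##
##.#.
#...#
t=2: .....
..#.#
####.
#...#
t=3: ..###
..###
####.
#...#
t=4: .####
##.##
#.##.
#...#
t=5: .####
##..#
#...#
#..##
t=6: #####
....#
....#
#..##
t=7: ###..
.....
....#
#..##
t=8: ###..
.....
.#..#
.####
t=9: ###..
.....
....#
#..##
t=10: ####.
..###
...##
#..##
t=11: ##.#.
.#..#
..###
#..##
t=12: ##.#.
.#..#
..##.
#....
t=13: ##.#.
....#
##.#.
##...
t=14: ##..#
.....
##.#.
##...
t=15: ##.#.
....#
##.#.
##...
t=16: ###.#
...##
##.#.
##...

0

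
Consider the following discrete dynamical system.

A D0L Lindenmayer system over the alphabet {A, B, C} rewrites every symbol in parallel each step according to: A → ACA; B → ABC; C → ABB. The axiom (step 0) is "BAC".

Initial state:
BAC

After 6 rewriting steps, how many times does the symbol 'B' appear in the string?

547

k=0  BAC
k=1  ABCACAABB
k=2  ACAABCABBACAABBACAACAABCABC
k=3  ACAABBACAACAABCABBACAABCABCACAABBACAACAABCABCACAABBACAACAABBACAACAABCABBACAABCABB
k=4  ACAABBACAACAABCABCACAABBACAACAABBACAACAABCABBACAABCABCACAA…BACAACAABBACAACAABCABBACAABCABCACAABBACAACAABCABBACAABCABC  (len 243)
k=5  ACAABBACAACAABCABCACAABBACAACAABBACAACAABCABBACAABCABBACAA…BACAACAABBACAACAABCABBACAABCABCACAABBACAACAABCABBACAABCABB  (len 729)
k=6  ACAABBACAACAABCABCACAABBACAACAABBACAACAABCABBACAABCABBACAA…BACAACAABBACAACAABCABBACAABCABCACAABBACAACAABCABBACAABCABC  (len 2187)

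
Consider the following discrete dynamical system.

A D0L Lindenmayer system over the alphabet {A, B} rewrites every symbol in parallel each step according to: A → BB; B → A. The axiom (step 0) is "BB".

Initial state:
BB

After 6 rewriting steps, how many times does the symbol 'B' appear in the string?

16

gen 0: BB
gen 1: AA
gen 2: BBBB
gen 3: AAAA
gen 4: BBBBBBBB
gen 5: AAAAAAAA
gen 6: BBBBBBBBBBBBBBBB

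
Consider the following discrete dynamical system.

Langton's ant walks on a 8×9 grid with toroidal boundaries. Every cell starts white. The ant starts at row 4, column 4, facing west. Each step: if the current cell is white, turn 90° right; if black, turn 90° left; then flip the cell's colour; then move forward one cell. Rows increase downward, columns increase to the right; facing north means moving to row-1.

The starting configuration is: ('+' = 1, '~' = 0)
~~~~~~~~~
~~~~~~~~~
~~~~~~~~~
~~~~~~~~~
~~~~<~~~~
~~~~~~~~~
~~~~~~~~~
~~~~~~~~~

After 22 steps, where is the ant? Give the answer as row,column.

k=0  ~~~~~~~~~
~~~~~~~~~
~~~~~~~~~
~~~~~~~~~
~~~~<~~~~
~~~~~~~~~
~~~~~~~~~
~~~~~~~~~
k=1  ~~~~~~~~~
~~~~~~~~~
~~~~~~~~~
~~~~^~~~~
~~~~+~~~~
~~~~~~~~~
~~~~~~~~~
~~~~~~~~~
k=2  ~~~~~~~~~
~~~~~~~~~
~~~~~~~~~
~~~~+>~~~
~~~~+~~~~
~~~~~~~~~
~~~~~~~~~
~~~~~~~~~
k=3  ~~~~~~~~~
~~~~~~~~~
~~~~~~~~~
~~~~++~~~
~~~~+v~~~
~~~~~~~~~
~~~~~~~~~
~~~~~~~~~
k=4  ~~~~~~~~~
~~~~~~~~~
~~~~~~~~~
~~~~++~~~
~~~~<+~~~
~~~~~~~~~
~~~~~~~~~
~~~~~~~~~
k=5  ~~~~~~~~~
~~~~~~~~~
~~~~~~~~~
~~~~++~~~
~~~~~+~~~
~~~~v~~~~
~~~~~~~~~
~~~~~~~~~
k=6  ~~~~~~~~~
~~~~~~~~~
~~~~~~~~~
~~~~++~~~
~~~~~+~~~
~~~<+~~~~
~~~~~~~~~
~~~~~~~~~
k=7  ~~~~~~~~~
~~~~~~~~~
~~~~~~~~~
~~~~++~~~
~~~^~+~~~
~~~++~~~~
~~~~~~~~~
~~~~~~~~~
k=8  ~~~~~~~~~
~~~~~~~~~
~~~~~~~~~
~~~~++~~~
~~~+>+~~~
~~~++~~~~
~~~~~~~~~
~~~~~~~~~
k=9  ~~~~~~~~~
~~~~~~~~~
~~~~~~~~~
~~~~++~~~
~~~+++~~~
~~~+v~~~~
~~~~~~~~~
~~~~~~~~~
k=10  ~~~~~~~~~
~~~~~~~~~
~~~~~~~~~
~~~~++~~~
~~~+++~~~
~~~+~>~~~
~~~~~~~~~
~~~~~~~~~
k=11  ~~~~~~~~~
~~~~~~~~~
~~~~~~~~~
~~~~++~~~
~~~+++~~~
~~~+~+~~~
~~~~~v~~~
~~~~~~~~~
k=12  ~~~~~~~~~
~~~~~~~~~
~~~~~~~~~
~~~~++~~~
~~~+++~~~
~~~+~+~~~
~~~~<+~~~
~~~~~~~~~
k=13  ~~~~~~~~~
~~~~~~~~~
~~~~~~~~~
~~~~++~~~
~~~+++~~~
~~~+^+~~~
~~~~++~~~
~~~~~~~~~
k=14  ~~~~~~~~~
~~~~~~~~~
~~~~~~~~~
~~~~++~~~
~~~+++~~~
~~~++>~~~
~~~~++~~~
~~~~~~~~~
k=15  ~~~~~~~~~
~~~~~~~~~
~~~~~~~~~
~~~~++~~~
~~~++^~~~
~~~++~~~~
~~~~++~~~
~~~~~~~~~
k=16  ~~~~~~~~~
~~~~~~~~~
~~~~~~~~~
~~~~++~~~
~~~+<~~~~
~~~++~~~~
~~~~++~~~
~~~~~~~~~
k=17  ~~~~~~~~~
~~~~~~~~~
~~~~~~~~~
~~~~++~~~
~~~+~~~~~
~~~+v~~~~
~~~~++~~~
~~~~~~~~~
k=18  ~~~~~~~~~
~~~~~~~~~
~~~~~~~~~
~~~~++~~~
~~~+~~~~~
~~~+~>~~~
~~~~++~~~
~~~~~~~~~
k=19  ~~~~~~~~~
~~~~~~~~~
~~~~~~~~~
~~~~++~~~
~~~+~~~~~
~~~+~+~~~
~~~~+v~~~
~~~~~~~~~
k=20  ~~~~~~~~~
~~~~~~~~~
~~~~~~~~~
~~~~++~~~
~~~+~~~~~
~~~+~+~~~
~~~~+~>~~
~~~~~~~~~
k=21  ~~~~~~~~~
~~~~~~~~~
~~~~~~~~~
~~~~++~~~
~~~+~~~~~
~~~+~+~~~
~~~~+~+~~
~~~~~~v~~
k=22  ~~~~~~~~~
~~~~~~~~~
~~~~~~~~~
~~~~++~~~
~~~+~~~~~
~~~+~+~~~
~~~~+~+~~
~~~~~<+~~

7,5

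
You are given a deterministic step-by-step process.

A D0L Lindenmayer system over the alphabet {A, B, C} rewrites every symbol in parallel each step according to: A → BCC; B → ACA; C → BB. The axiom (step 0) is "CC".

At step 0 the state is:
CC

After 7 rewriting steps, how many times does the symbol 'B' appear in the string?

step 0: CC
step 1: BBBB
step 2: ACAACAACAACA
step 3: BCCBBBCCBCCBBBCCBCCBBBCCBCCBBBCC
step 4: ACABBBBACAACAACABBBBACABBBBACAACAACABBBBACABBBBACAACAACABBBBACABBBBACAACAACABBBB
step 5: BCCBBBCCACAACAACAACABCCBBBCCBCCBBBCCBCCBBBCCACAACAACAACABC…CABCCBBBCCACAACAACAACABCCBBBCCBCCBBBCCBCCBBBCCACAACAACAACA  (len 224)
step 6: ACABBBBACAACAACABBBBBCCBBBCCBCCBBBCCBCCBBBCCBCCBBBCCACABBB…CABBBBACABBBBACAACAACABBBBBCCBBBCCBCCBBBCCBCCBBBCCBCCBBBCC  (len 576)
step 7: BCCBBBCCACAACAACAACABCCBBBCCBCCBBBCCBCCBBBCCACAACAACAACAAC…ABBBBACAACAACABBBBACABBBBACAACAACABBBBACABBBBACAACAACABBBB  (len 1536)

512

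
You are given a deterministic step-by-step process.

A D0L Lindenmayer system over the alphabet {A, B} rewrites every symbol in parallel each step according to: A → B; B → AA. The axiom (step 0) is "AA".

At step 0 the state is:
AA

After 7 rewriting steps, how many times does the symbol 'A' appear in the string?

0

k=0  AA
k=1  BB
k=2  AAAA
k=3  BBBB
k=4  AAAAAAAA
k=5  BBBBBBBB
k=6  AAAAAAAAAAAAAAAA
k=7  BBBBBBBBBBBBBBBB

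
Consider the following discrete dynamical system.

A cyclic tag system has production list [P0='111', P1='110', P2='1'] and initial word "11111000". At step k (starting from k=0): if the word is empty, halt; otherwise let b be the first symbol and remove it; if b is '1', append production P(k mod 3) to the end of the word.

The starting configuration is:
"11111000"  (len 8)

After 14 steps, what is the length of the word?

t=0: "11111000"  (len 8)
t=1: "1111000111"  (len 10)
t=2: "111000111110"  (len 12)
t=3: "110001111101"  (len 12)
t=4: "10001111101111"  (len 14)
t=5: "0001111101111110"  (len 16)
t=6: "001111101111110"  (len 15)
t=7: "01111101111110"  (len 14)
t=8: "1111101111110"  (len 13)
t=9: "1111011111101"  (len 13)
t=10: "111011111101111"  (len 15)
t=11: "11011111101111110"  (len 17)
t=12: "10111111011111101"  (len 17)
t=13: "0111111011111101111"  (len 19)
t=14: "111111011111101111"  (len 18)

18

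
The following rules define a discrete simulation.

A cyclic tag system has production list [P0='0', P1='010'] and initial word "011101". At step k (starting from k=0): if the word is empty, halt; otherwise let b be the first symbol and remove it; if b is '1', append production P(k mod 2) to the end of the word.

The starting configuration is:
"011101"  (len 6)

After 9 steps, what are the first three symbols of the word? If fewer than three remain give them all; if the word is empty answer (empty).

001

[0] "011101"  (len 6)
[1] "11101"  (len 5)
[2] "1101010"  (len 7)
[3] "1010100"  (len 7)
[4] "010100010"  (len 9)
[5] "10100010"  (len 8)
[6] "0100010010"  (len 10)
[7] "100010010"  (len 9)
[8] "00010010010"  (len 11)
[9] "0010010010"  (len 10)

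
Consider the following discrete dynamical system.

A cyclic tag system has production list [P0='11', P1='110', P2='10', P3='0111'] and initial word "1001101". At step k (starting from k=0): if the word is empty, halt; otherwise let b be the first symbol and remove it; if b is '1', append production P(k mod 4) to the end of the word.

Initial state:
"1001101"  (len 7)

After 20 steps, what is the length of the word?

26

k=0  "1001101"  (len 7)
k=1  "00110111"  (len 8)
k=2  "0110111"  (len 7)
k=3  "110111"  (len 6)
k=4  "101110111"  (len 9)
k=5  "0111011111"  (len 10)
k=6  "111011111"  (len 9)
k=7  "1101111110"  (len 10)
k=8  "1011111100111"  (len 13)
k=9  "01111110011111"  (len 14)
k=10  "1111110011111"  (len 13)
k=11  "11111001111110"  (len 14)
k=12  "11110011111100111"  (len 17)
k=13  "111001111110011111"  (len 18)
k=14  "11001111110011111110"  (len 20)
k=15  "100111111001111111010"  (len 21)
k=16  "001111110011111110100111"  (len 24)
k=17  "01111110011111110100111"  (len 23)
k=18  "1111110011111110100111"  (len 22)
k=19  "11111001111111010011110"  (len 23)
k=20  "11110011111110100111100111"  (len 26)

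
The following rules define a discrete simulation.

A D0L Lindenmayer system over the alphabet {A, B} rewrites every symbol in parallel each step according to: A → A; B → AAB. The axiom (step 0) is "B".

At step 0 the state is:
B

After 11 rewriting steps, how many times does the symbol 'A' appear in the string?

[0] B
[1] AAB
[2] AAAAB
[3] AAAAAAB
[4] AAAAAAAAB
[5] AAAAAAAAAAB
[6] AAAAAAAAAAAAB
[7] AAAAAAAAAAAAAAB
[8] AAAAAAAAAAAAAAAAB
[9] AAAAAAAAAAAAAAAAAAB
[10] AAAAAAAAAAAAAAAAAAAAB
[11] AAAAAAAAAAAAAAAAAAAAAAB

22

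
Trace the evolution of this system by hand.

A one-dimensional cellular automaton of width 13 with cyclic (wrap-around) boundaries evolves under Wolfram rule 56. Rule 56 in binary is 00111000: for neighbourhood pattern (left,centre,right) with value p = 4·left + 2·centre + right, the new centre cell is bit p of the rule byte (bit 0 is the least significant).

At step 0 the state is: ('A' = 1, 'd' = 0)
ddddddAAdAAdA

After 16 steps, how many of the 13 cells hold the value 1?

t=0: ddddddAAdAAdA
t=1: AdddddAdAAdAd
t=2: dAdddddAAdAdA
t=3: AdAddddAdAdAd
t=4: dAdAddddAdAdA
t=5: AdAdAddddAdAd
t=6: dAdAdAddddAdA
t=7: AdAdAdAddddAd
t=8: dAdAdAdAddddA
t=9: AdAdAdAdAdddd
t=10: dAdAdAdAdAddd
t=11: ddAdAdAdAdAdd
t=12: dddAdAdAdAdAd
t=13: ddddAdAdAdAdA
t=14: AddddAdAdAdAd
t=15: dAddddAdAdAdA
t=16: AdAddddAdAdAd

5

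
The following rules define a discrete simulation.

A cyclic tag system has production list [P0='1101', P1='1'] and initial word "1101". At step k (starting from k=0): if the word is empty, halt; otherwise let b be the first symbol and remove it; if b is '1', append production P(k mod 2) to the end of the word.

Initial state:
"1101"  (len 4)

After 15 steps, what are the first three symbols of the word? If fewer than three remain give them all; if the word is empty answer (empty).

111

k=0  "1101"  (len 4)
k=1  "1011101"  (len 7)
k=2  "0111011"  (len 7)
k=3  "111011"  (len 6)
k=4  "110111"  (len 6)
k=5  "101111101"  (len 9)
k=6  "011111011"  (len 9)
k=7  "11111011"  (len 8)
k=8  "11110111"  (len 8)
k=9  "11101111101"  (len 11)
k=10  "11011111011"  (len 11)
k=11  "10111110111101"  (len 14)
k=12  "01111101111011"  (len 14)
k=13  "1111101111011"  (len 13)
k=14  "1111011110111"  (len 13)
k=15  "1110111101111101"  (len 16)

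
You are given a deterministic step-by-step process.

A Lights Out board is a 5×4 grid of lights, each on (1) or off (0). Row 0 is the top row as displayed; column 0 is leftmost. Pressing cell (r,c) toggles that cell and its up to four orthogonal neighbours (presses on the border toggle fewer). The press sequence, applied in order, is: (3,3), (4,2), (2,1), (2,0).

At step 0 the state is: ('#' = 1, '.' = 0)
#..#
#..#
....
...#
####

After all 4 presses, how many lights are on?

k=0  #..#
#..#
....
...#
####
k=1  #..#
#..#
...#
..#.
###.
k=2  #..#
#..#
...#
....
#..#
k=3  #..#
##.#
####
.#..
#..#
k=4  #..#
.#.#
..##
##..
#..#

10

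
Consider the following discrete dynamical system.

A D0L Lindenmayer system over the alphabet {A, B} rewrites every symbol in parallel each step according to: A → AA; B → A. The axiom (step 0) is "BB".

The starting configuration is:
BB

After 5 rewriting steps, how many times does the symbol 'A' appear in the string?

32

t=0: BB
t=1: AA
t=2: AAAA
t=3: AAAAAAAA
t=4: AAAAAAAAAAAAAAAA
t=5: AAAAAAAAAAAAAAAAAAAAAAAAAAAAAAAA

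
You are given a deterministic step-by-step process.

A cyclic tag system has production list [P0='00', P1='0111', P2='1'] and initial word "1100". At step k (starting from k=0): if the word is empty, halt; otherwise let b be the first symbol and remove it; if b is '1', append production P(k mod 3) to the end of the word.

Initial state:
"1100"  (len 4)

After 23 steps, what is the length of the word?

9

step 0: "1100"  (len 4)
step 1: "10000"  (len 5)
step 2: "00000111"  (len 8)
step 3: "0000111"  (len 7)
step 4: "000111"  (len 6)
step 5: "00111"  (len 5)
step 6: "0111"  (len 4)
step 7: "111"  (len 3)
step 8: "110111"  (len 6)
step 9: "101111"  (len 6)
step 10: "0111100"  (len 7)
step 11: "111100"  (len 6)
step 12: "111001"  (len 6)
step 13: "1100100"  (len 7)
step 14: "1001000111"  (len 10)
step 15: "0010001111"  (len 10)
step 16: "010001111"  (len 9)
step 17: "10001111"  (len 8)
step 18: "00011111"  (len 8)
step 19: "0011111"  (len 7)
step 20: "011111"  (len 6)
step 21: "11111"  (len 5)
step 22: "111100"  (len 6)
step 23: "111000111"  (len 9)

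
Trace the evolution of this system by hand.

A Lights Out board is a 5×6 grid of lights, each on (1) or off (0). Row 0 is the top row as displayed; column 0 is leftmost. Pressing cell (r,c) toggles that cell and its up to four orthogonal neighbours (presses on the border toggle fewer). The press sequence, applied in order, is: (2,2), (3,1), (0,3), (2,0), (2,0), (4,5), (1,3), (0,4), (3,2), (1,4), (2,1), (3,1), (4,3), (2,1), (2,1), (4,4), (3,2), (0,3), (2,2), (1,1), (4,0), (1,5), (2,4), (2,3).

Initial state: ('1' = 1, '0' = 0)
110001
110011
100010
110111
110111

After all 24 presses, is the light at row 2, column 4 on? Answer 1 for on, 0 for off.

0

t=0: 110001
110011
100010
110111
110111
t=1: 110001
111011
111110
111111
110111
t=2: 110001
111011
101110
000111
100111
t=3: 111111
111111
101110
000111
100111
t=4: 111111
011111
011110
100111
100111
t=5: 111111
111111
101110
000111
100111
t=6: 111111
111111
101110
000110
100100
t=7: 111011
110001
101010
000110
100100
t=8: 111100
110011
101010
000110
100100
t=9: 111100
110011
100010
011010
101100
t=10: 111110
110100
100000
011010
101100
t=11: 111110
100100
011000
001010
101100
t=12: 111110
100100
001000
110010
111100
t=13: 111110
100100
001000
110110
110010
t=14: 111110
110100
110000
100110
110010
t=15: 111110
100100
001000
110110
110010
t=16: 111110
100100
001000
110100
110101
t=17: 111110
100100
000000
101000
111101
t=18: 110000
100000
000000
101000
111101
t=19: 110000
101000
011100
100000
111101
t=20: 100000
010000
001100
100000
111101
t=21: 100000
010000
001100
000000
001101
t=22: 100001
010011
001101
000000
001101
t=23: 100001
010001
001010
000010
001101
t=24: 100001
010101
000100
000110
001101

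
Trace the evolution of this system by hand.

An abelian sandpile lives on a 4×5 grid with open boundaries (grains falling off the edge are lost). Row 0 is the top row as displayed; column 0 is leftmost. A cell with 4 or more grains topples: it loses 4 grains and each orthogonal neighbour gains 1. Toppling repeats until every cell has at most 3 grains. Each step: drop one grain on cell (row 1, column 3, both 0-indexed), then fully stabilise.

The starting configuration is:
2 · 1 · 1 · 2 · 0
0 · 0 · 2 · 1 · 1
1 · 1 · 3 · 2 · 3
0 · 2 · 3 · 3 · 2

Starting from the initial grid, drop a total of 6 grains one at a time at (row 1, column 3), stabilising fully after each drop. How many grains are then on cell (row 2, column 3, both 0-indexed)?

3

0) 2 · 1 · 1 · 2 · 0
0 · 0 · 2 · 1 · 1
1 · 1 · 3 · 2 · 3
0 · 2 · 3 · 3 · 2
1) 2 · 1 · 1 · 2 · 0
0 · 0 · 2 · 2 · 1
1 · 1 · 3 · 2 · 3
0 · 2 · 3 · 3 · 2
2) 2 · 1 · 1 · 2 · 0
0 · 0 · 2 · 3 · 1
1 · 1 · 3 · 2 · 3
0 · 2 · 3 · 3 · 2
3) 2 · 1 · 1 · 3 · 0
0 · 0 · 3 · 0 · 2
1 · 1 · 3 · 3 · 3
0 · 2 · 3 · 3 · 2
4) 2 · 1 · 1 · 3 · 0
0 · 0 · 3 · 1 · 2
1 · 1 · 3 · 3 · 3
0 · 2 · 3 · 3 · 2
5) 2 · 1 · 1 · 3 · 0
0 · 0 · 3 · 2 · 2
1 · 1 · 3 · 3 · 3
0 · 2 · 3 · 3 · 2
6) 2 · 1 · 1 · 3 · 0
0 · 0 · 3 · 3 · 2
1 · 1 · 3 · 3 · 3
0 · 2 · 3 · 3 · 2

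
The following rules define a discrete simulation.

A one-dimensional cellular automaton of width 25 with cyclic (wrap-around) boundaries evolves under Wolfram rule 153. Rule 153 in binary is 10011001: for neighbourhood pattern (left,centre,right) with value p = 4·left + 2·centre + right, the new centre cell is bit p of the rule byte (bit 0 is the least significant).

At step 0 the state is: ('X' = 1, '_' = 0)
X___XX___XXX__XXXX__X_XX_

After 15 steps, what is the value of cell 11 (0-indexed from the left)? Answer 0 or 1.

0

[0] X___XX___XXX__XXXX__X_XX_
[1] _XX_X_XX_XX_X_XXX_X___X__
[2] _X____X__X____XX___XX__XX
[3] __XXX__X__XXX_X_XX_X_X_X_
[4] X_XX_X__X_XX____X_______X
[5] __X___X___X_XXX__XXXXXX_X
[6] X__XX__XX___XX_X_XXXXX___
[7] _X_X_X_X_XX_X____XXXX_XX_
[8] _________X___XXX_XXX__X_X
[9] XXXXXXXX__XX_XX__XX_X____
[10] XXXXXXX_X_X__X_X_X___XXX_
[11] XXXXXX_____X______XX_XX__
[12] XXXXX_XXXX__XXXXX_X__X_X_
[13] XXXX__XXX_X_XXXX___X_____
[14] XXX_X_XX____XXX_XX__XXXX_
[15] XX____X_XXX_XX__X_X_XXX__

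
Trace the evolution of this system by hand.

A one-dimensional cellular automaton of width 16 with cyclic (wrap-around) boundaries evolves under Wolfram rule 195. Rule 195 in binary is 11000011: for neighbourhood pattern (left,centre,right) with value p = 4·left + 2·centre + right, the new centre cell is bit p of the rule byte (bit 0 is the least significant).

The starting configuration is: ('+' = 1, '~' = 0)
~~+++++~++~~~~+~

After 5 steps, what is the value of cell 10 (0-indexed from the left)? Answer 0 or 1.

0

0) ~~+++++~++~~~~+~
1) ++~++++~~+~+++~~
2) ~+~~+++~+~~~++~+
3) ~~~+~++~~~++~+~~
4) +++~~~+~++~+~~~+
5) +++~++~~~+~~~++~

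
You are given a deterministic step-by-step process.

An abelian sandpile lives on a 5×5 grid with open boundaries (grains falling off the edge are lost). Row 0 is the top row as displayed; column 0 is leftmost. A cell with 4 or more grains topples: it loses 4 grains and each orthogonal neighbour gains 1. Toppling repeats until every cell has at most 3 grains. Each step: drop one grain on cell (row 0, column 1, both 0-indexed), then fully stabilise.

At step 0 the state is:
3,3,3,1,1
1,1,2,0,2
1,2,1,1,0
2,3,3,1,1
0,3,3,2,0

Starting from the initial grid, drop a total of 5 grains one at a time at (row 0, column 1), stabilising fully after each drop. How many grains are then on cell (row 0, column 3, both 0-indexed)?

0) 3,3,3,1,1
1,1,2,0,2
1,2,1,1,0
2,3,3,1,1
0,3,3,2,0
1) 0,2,0,2,1
2,2,3,0,2
1,2,1,1,0
2,3,3,1,1
0,3,3,2,0
2) 0,3,0,2,1
2,2,3,0,2
1,2,1,1,0
2,3,3,1,1
0,3,3,2,0
3) 1,0,1,2,1
2,3,3,0,2
1,2,1,1,0
2,3,3,1,1
0,3,3,2,0
4) 1,1,1,2,1
2,3,3,0,2
1,2,1,1,0
2,3,3,1,1
0,3,3,2,0
5) 1,2,1,2,1
2,3,3,0,2
1,2,1,1,0
2,3,3,1,1
0,3,3,2,0

2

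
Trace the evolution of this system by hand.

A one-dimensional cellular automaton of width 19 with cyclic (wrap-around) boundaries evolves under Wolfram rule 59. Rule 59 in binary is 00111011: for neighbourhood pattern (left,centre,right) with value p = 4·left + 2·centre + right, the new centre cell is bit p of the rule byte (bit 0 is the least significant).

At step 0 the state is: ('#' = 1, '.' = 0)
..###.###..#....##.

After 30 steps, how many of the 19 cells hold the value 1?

[0] ..###.###..#....##.
[1] ###..##..##.#####.#
[2] ...###.###.##....##
[3] ####..##..##.#####.
[4] #...###.###.##....#
[5] .####..##..##.#####
[6] ##...###.###.##....
[7] #.####..##..##.####
[8] .##...###.###.##...
[9] ##.####..##..##.###
[10] ..##...###.###.##..
[11] ###.####..##..##.##
[12] ...##...###.###.##.
[13] ####.####..##..##.#
[14] ....##...###.###.##
[15] #####.####..##..##.
[16] #....##...###.###.#
[17] .#####.####..##..##
[18] ##....##...###.###.
[19] #.#####.####..##..#
[20] .##....##...###.###
[21] ##.#####.####..##..
[22] #.##....##...###.##
[23] .##.#####.####..##.
[24] ##.##....##...###.#
[25] ..##.#####.####..##
[26] ###.##....##...###.
[27] #..##.#####.####..#
[28] .###.##....##...###
[29] ##..##.#####.####..
[30] #.###.##....##...##

10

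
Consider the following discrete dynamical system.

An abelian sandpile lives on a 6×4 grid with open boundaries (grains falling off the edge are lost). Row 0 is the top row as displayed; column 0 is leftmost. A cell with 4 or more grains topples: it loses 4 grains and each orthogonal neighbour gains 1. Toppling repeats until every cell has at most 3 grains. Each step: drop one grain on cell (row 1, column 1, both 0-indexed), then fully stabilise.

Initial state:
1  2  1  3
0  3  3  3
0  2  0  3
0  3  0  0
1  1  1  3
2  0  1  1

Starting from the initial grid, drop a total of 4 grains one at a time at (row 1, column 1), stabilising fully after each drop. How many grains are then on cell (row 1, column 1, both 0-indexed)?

2

0) 1  2  1  3
0  3  3  3
0  2  0  3
0  3  0  0
1  1  1  3
2  0  1  1
1) 1  3  3  0
1  1  1  2
0  3  2  0
0  3  0  1
1  1  1  3
2  0  1  1
2) 1  3  3  0
1  2  1  2
0  3  2  0
0  3  0  1
1  1  1  3
2  0  1  1
3) 1  3  3  0
1  3  1  2
0  3  2  0
0  3  0  1
1  1  1  3
2  0  1  1
4) 2  1  0  1
2  2  3  2
1  1  3  0
1  0  1  1
1  2  1  3
2  0  1  1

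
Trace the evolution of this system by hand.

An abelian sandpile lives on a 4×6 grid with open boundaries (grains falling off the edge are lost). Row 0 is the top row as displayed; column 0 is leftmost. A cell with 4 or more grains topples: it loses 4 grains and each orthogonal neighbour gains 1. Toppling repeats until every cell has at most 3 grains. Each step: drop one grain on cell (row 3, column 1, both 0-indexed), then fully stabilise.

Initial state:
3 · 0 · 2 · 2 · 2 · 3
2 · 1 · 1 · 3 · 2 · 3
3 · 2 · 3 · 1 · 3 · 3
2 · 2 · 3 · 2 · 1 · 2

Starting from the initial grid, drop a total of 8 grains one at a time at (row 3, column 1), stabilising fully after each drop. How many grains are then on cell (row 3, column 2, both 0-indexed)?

k=0  3 · 0 · 2 · 2 · 2 · 3
2 · 1 · 1 · 3 · 2 · 3
3 · 2 · 3 · 1 · 3 · 3
2 · 2 · 3 · 2 · 1 · 2
k=1  3 · 0 · 2 · 2 · 2 · 3
2 · 1 · 1 · 3 · 2 · 3
3 · 2 · 3 · 1 · 3 · 3
2 · 3 · 3 · 2 · 1 · 2
k=2  3 · 0 · 2 · 2 · 2 · 3
3 · 2 · 2 · 3 · 2 · 3
1 · 1 · 1 · 2 · 3 · 3
0 · 3 · 1 · 3 · 1 · 2
k=3  3 · 0 · 2 · 2 · 2 · 3
3 · 2 · 2 · 3 · 2 · 3
1 · 2 · 1 · 2 · 3 · 3
1 · 0 · 2 · 3 · 1 · 2
k=4  3 · 0 · 2 · 2 · 2 · 3
3 · 2 · 2 · 3 · 2 · 3
1 · 2 · 1 · 2 · 3 · 3
1 · 1 · 2 · 3 · 1 · 2
k=5  3 · 0 · 2 · 2 · 2 · 3
3 · 2 · 2 · 3 · 2 · 3
1 · 2 · 1 · 2 · 3 · 3
1 · 2 · 2 · 3 · 1 · 2
k=6  3 · 0 · 2 · 2 · 2 · 3
3 · 2 · 2 · 3 · 2 · 3
1 · 2 · 1 · 2 · 3 · 3
1 · 3 · 2 · 3 · 1 · 2
k=7  3 · 0 · 2 · 2 · 2 · 3
3 · 2 · 2 · 3 · 2 · 3
1 · 3 · 1 · 2 · 3 · 3
2 · 0 · 3 · 3 · 1 · 2
k=8  3 · 0 · 2 · 2 · 2 · 3
3 · 2 · 2 · 3 · 2 · 3
1 · 3 · 1 · 2 · 3 · 3
2 · 1 · 3 · 3 · 1 · 2

3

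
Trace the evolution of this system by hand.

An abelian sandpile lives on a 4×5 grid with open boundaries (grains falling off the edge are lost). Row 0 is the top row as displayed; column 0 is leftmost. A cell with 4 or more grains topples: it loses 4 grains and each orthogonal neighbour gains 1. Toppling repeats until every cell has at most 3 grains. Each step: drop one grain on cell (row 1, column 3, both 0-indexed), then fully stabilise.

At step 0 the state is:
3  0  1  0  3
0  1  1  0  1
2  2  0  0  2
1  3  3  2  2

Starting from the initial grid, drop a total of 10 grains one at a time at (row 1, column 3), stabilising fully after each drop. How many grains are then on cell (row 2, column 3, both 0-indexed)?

2

[0] 3  0  1  0  3
0  1  1  0  1
2  2  0  0  2
1  3  3  2  2
[1] 3  0  1  0  3
0  1  1  1  1
2  2  0  0  2
1  3  3  2  2
[2] 3  0  1  0  3
0  1  1  2  1
2  2  0  0  2
1  3  3  2  2
[3] 3  0  1  0  3
0  1  1  3  1
2  2  0  0  2
1  3  3  2  2
[4] 3  0  1  1  3
0  1  2  0  2
2  2  0  1  2
1  3  3  2  2
[5] 3  0  1  1  3
0  1  2  1  2
2  2  0  1  2
1  3  3  2  2
[6] 3  0  1  1  3
0  1  2  2  2
2  2  0  1  2
1  3  3  2  2
[7] 3  0  1  1  3
0  1  2  3  2
2  2  0  1  2
1  3  3  2  2
[8] 3  0  1  2  3
0  1  3  0  3
2  2  0  2  2
1  3  3  2  2
[9] 3  0  1  2  3
0  1  3  1  3
2  2  0  2  2
1  3  3  2  2
[10] 3  0  1  2  3
0  1  3  2  3
2  2  0  2  2
1  3  3  2  2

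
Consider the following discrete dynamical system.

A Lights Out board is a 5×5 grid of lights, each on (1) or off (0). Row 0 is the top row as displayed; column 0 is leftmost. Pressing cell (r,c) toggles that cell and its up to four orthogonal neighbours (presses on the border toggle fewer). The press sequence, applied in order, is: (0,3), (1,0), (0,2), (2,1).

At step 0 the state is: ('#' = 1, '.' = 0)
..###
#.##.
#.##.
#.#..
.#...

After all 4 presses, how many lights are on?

gen 0: ..###
#.##.
#.##.
#.#..
.#...
gen 1: .....
#.#..
#.##.
#.#..
.#...
gen 2: #....
.##..
..##.
#.#..
.#...
gen 3: ####.
.#...
..##.
#.#..
.#...
gen 4: ####.
.....
##.#.
###..
.#...

11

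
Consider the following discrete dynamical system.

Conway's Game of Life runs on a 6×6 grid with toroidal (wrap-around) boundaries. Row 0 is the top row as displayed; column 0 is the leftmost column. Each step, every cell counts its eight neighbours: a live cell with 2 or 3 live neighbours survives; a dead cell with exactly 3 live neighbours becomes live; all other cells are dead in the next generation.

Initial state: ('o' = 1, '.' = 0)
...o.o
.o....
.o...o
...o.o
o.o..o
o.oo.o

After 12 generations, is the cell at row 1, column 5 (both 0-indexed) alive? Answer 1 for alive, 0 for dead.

0) ...o.o
.o....
.o...o
...o.o
o.o..o
o.oo.o
1) .o.o.o
..o.o.
..o.o.
.oo..o
..o...
..oo..
2) .o....
.oo.oo
..o.oo
.oo...
......
.o.oo.
3) .o...o
.oo.oo
....oo
.ooo..
.o.o..
..o...
4) .o.ooo
.ooo..
.....o
oo.o..
.o.o..
ooo...
5) ....oo
.o.o.o
...oo.
oo..o.
...o..
.....o
6) .....o
o.oo.o
.o.o..
..o.oo
o...oo
.....o
7) .....o
oooo.o
.o....
.oo...
o..o..
......
8) .oo.oo
.oo.oo
...o..
ooo...
.oo...
......
9) .oo.oo
.o...o
...ooo
o..o..
o.o...
o..o..
10) .ooooo
.o....
..oo.o
oooo..
o.oo.o
o..oo.
11) .o...o
.o...o
...oo.
......
......
......
12) ......
..o..o
....o.
......
......
......

1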